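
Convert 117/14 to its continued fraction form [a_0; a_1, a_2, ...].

[8; 2, 1, 4]

Run the Euclidean algorithm on 117 and 14; the successive quotients are the partial quotients a_0, a_1, ... (each step inverts the fractional part left over by the previous one):
  117 = 8*14 + 5, so a_0 = 8.
  14 = 2*5 + 4, so a_1 = 2.
  5 = 1*4 + 1, so a_2 = 1.
  4 = 4*1 + 0, so a_3 = 4.
The remainder reaches 0 after 4 divisions, so the expansion has 4 partial quotients, read off in order.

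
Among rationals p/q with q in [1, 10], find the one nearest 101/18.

Expand x = 101/18 as a continued fraction with the Euclidean algorithm:
  101 = 5*18 + 11, so a_0 = 5.
  18 = 1*11 + 7, so a_1 = 1.
  11 = 1*7 + 4, so a_2 = 1.
  7 = 1*4 + 3, so a_3 = 1.
  4 = 1*3 + 1, so a_4 = 1.
  3 = 3*1 + 0, so a_5 = 3.
so x = [5; 1, 1, 1, 1, 3].
Convergents (p_i = a_i*p_{i-1} + p_{i-2}, q_i = a_i*q_{i-1} + q_{i-2} with p_{-2}=0, p_{-1}=1, q_{-2}=1, q_{-1}=0), until the denominator exceeds 10:
  i=0: a_0=5, p_0 = 5*1 + 0 = 5, q_0 = 5*0 + 1 = 1.
  i=1: a_1=1, p_1 = 1*5 + 1 = 6, q_1 = 1*1 + 0 = 1.
  i=2: a_2=1, p_2 = 1*6 + 5 = 11, q_2 = 1*1 + 1 = 2.
  i=3: a_3=1, p_3 = 1*11 + 6 = 17, q_3 = 1*2 + 1 = 3.
  i=4: a_4=1, p_4 = 1*17 + 11 = 28, q_4 = 1*3 + 2 = 5.
  i=5: a_5=3, p_5 = 3*28 + 17 = 101, q_5 = 3*5 + 3 = 18.
q_5 = 18 > 10, so the last convergent with denominator <= 10 is p_4/q_4 = 28/5.
The closest fraction with denominator <= 10 is either p_4/q_4 or the intermediate fraction (k*p_4 + p_3)/(k*q_4 + q_3) with the largest k >= 1 whose denominator stays <= 10; these approach x as k grows, and every other convergent or intermediate fraction in range is farther away.
Largest k: floor((10 - q_3)/q_4) = floor((10 - 3)/5) = 1.
That gives (1*28 + 17)/(1*5 + 3) = 45/8.
Compare the errors: |x - 28/5| = |101*5 - 28*18|/(18*5) = 1/90, and |x - 45/8| = |101*8 - 45*18|/(18*8) = 2/144.
Cross-multiplying, 1*144 = 144 < 180 = 2*90, so 1/90 is smaller: the convergent 28/5 is closer to x than 45/8.

28/5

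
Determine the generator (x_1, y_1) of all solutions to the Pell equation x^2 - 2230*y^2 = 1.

(x, y) = (72251, 1530)

First expand sqrt(2230) as a continued fraction. With x_i = (sqrt(2230) + m_i)/d_i and (m_0, d_0) = (0, 1): a_0 = floor(sqrt(2230)) = 47, since 47^2 = 2209 <= 2230 < 2304 = 48^2.
Iterate m_{i+1} = d_i*a_i - m_i, d_{i+1} = (2230 - m_{i+1}^2)/d_i, a_{i+1} = floor((a_0 + m_{i+1})/d_{i+1}):
  m_1 = 1*47 - 0 = 47, d_1 = (2230 - 47^2)/1 = 21/1 = 21, a_1 = floor((47 + 47)/21) = 4.
  m_2 = 21*4 - 47 = 37, d_2 = (2230 - 37^2)/21 = 861/21 = 41, a_2 = floor((47 + 37)/41) = 2.
  m_3 = 41*2 - 37 = 45, d_3 = (2230 - 45^2)/41 = 205/41 = 5, a_3 = floor((47 + 45)/5) = 18.
  m_4 = 5*18 - 45 = 45, d_4 = (2230 - 45^2)/5 = 205/5 = 41, a_4 = floor((47 + 45)/41) = 2.
  m_5 = 41*2 - 45 = 37, d_5 = (2230 - 37^2)/41 = 861/41 = 21, a_5 = floor((47 + 37)/21) = 4.
  m_6 = 21*4 - 37 = 47, d_6 = (2230 - 47^2)/21 = 21/21 = 1, a_6 = floor((47 + 47)/1) = 94.
  m_7 = 1*94 - 47 = 47, d_7 = (2230 - 47^2)/1 = 21/1 = 21: (m_7, d_7) = (m_1, d_1) = (47, 21), so from here the quotients repeat a_1, ..., a_6; the period length is 6.
So sqrt(2230) = [47; (4, 2, 18, 2, 4, 94)] with period length k = 6.
k is even, so the fundamental solution of x^2 - 2230y^2 = 1 is (p_{k-1}, q_{k-1}) = (p_5, q_5); compute convergents through index 5.
Convergents (p_i = a_i*p_{i-1} + p_{i-2}, q_i = a_i*q_{i-1} + q_{i-2} with p_{-2}=0, p_{-1}=1, q_{-2}=1, q_{-1}=0):
  i=0: a_0=47, p_0 = 47*1 + 0 = 47, q_0 = 47*0 + 1 = 1.
  i=1: a_1=4, p_1 = 4*47 + 1 = 189, q_1 = 4*1 + 0 = 4.
  i=2: a_2=2, p_2 = 2*189 + 47 = 425, q_2 = 2*4 + 1 = 9.
  i=3: a_3=18, p_3 = 18*425 + 189 = 7839, q_3 = 18*9 + 4 = 166.
  i=4: a_4=2, p_4 = 2*7839 + 425 = 16103, q_4 = 2*166 + 9 = 341.
  i=5: a_5=4, p_5 = 4*16103 + 7839 = 72251, q_5 = 4*341 + 166 = 1530.
Check: 72251^2 - 2230*1530^2 = 5220207001 - 5220207000 = 1, so (x, y) = (72251, 1530) solves the equation, and by the theorem it is the least positive solution.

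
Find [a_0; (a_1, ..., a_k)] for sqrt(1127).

[33; (1, 1, 3, 33, 3, 1, 1, 66)]

Write x_i = (sqrt(1127) + m_i)/d_i with (m_0, d_0) = (0, 1). a_0 = floor(sqrt(1127)) = 33, since 33^2 = 1089 <= 1127 < 1156 = 34^2.
Iterate m_{i+1} = d_i*a_i - m_i, d_{i+1} = (1127 - m_{i+1}^2)/d_i, a_{i+1} = floor((a_0 + m_{i+1})/d_{i+1}):
  m_1 = 1*33 - 0 = 33, d_1 = (1127 - 33^2)/1 = 38/1 = 38, a_1 = floor((33 + 33)/38) = 1.
  m_2 = 38*1 - 33 = 5, d_2 = (1127 - 5^2)/38 = 1102/38 = 29, a_2 = floor((33 + 5)/29) = 1.
  m_3 = 29*1 - 5 = 24, d_3 = (1127 - 24^2)/29 = 551/29 = 19, a_3 = floor((33 + 24)/19) = 3.
  m_4 = 19*3 - 24 = 33, d_4 = (1127 - 33^2)/19 = 38/19 = 2, a_4 = floor((33 + 33)/2) = 33.
  m_5 = 2*33 - 33 = 33, d_5 = (1127 - 33^2)/2 = 38/2 = 19, a_5 = floor((33 + 33)/19) = 3.
  m_6 = 19*3 - 33 = 24, d_6 = (1127 - 24^2)/19 = 551/19 = 29, a_6 = floor((33 + 24)/29) = 1.
  m_7 = 29*1 - 24 = 5, d_7 = (1127 - 5^2)/29 = 1102/29 = 38, a_7 = floor((33 + 5)/38) = 1.
  m_8 = 38*1 - 5 = 33, d_8 = (1127 - 33^2)/38 = 38/38 = 1, a_8 = floor((33 + 33)/1) = 66.
  m_9 = 1*66 - 33 = 33, d_9 = (1127 - 33^2)/1 = 38/1 = 38: (m_9, d_9) = (m_1, d_1) = (33, 38), so from here the quotients repeat a_1, ..., a_8; the period length is 8.
Hence the expansion of sqrt(1127) is a_0 = 33 followed by the repeating block 1, 1, 3, 33, 3, 1, 1, 66 (period 8).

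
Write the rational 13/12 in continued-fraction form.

Run the Euclidean algorithm on 13 and 12; the successive quotients are the partial quotients a_0, a_1, ... (each step inverts the fractional part left over by the previous one):
  13 = 1*12 + 1, so a_0 = 1.
  12 = 12*1 + 0, so a_1 = 12.
The remainder reaches 0 after 2 divisions, so the expansion has 2 partial quotients, read off in order.

[1; 12]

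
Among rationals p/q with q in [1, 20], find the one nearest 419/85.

69/14

Expand x = 419/85 as a continued fraction with the Euclidean algorithm:
  419 = 4*85 + 79, so a_0 = 4.
  85 = 1*79 + 6, so a_1 = 1.
  79 = 13*6 + 1, so a_2 = 13.
  6 = 6*1 + 0, so a_3 = 6.
so x = [4; 1, 13, 6].
Convergents (p_i = a_i*p_{i-1} + p_{i-2}, q_i = a_i*q_{i-1} + q_{i-2} with p_{-2}=0, p_{-1}=1, q_{-2}=1, q_{-1}=0), until the denominator exceeds 20:
  i=0: a_0=4, p_0 = 4*1 + 0 = 4, q_0 = 4*0 + 1 = 1.
  i=1: a_1=1, p_1 = 1*4 + 1 = 5, q_1 = 1*1 + 0 = 1.
  i=2: a_2=13, p_2 = 13*5 + 4 = 69, q_2 = 13*1 + 1 = 14.
  i=3: a_3=6, p_3 = 6*69 + 5 = 419, q_3 = 6*14 + 1 = 85.
q_3 = 85 > 20, so the last convergent with denominator <= 20 is p_2/q_2 = 69/14.
The closest fraction with denominator <= 20 is either p_2/q_2 or the intermediate fraction (k*p_2 + p_1)/(k*q_2 + q_1) with the largest k >= 1 whose denominator stays <= 20; these approach x as k grows, and every other convergent or intermediate fraction in range is farther away.
Largest k: floor((20 - q_1)/q_2) = floor((20 - 1)/14) = 1.
That gives (1*69 + 5)/(1*14 + 1) = 74/15.
Compare the errors: |x - 69/14| = |419*14 - 69*85|/(85*14) = 1/1190, and |x - 74/15| = |419*15 - 74*85|/(85*15) = 5/1275.
Cross-multiplying, 1*1275 = 1275 < 5950 = 5*1190, so 1/1190 is smaller: the convergent 69/14 is closer to x than 74/15.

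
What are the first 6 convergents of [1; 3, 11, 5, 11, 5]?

1/1, 4/3, 45/34, 229/173, 2564/1937, 13049/9858

Using the convergent recurrence p_i = a_i*p_{i-1} + p_{i-2}, q_i = a_i*q_{i-1} + q_{i-2} with p_{-2}=0, p_{-1}=1, q_{-2}=1, q_{-1}=0:
  i=0: a_0=1, p_0 = 1*1 + 0 = 1, q_0 = 1*0 + 1 = 1.
  i=1: a_1=3, p_1 = 3*1 + 1 = 4, q_1 = 3*1 + 0 = 3.
  i=2: a_2=11, p_2 = 11*4 + 1 = 45, q_2 = 11*3 + 1 = 34.
  i=3: a_3=5, p_3 = 5*45 + 4 = 229, q_3 = 5*34 + 3 = 173.
  i=4: a_4=11, p_4 = 11*229 + 45 = 2564, q_4 = 11*173 + 34 = 1937.
  i=5: a_5=5, p_5 = 5*2564 + 229 = 13049, q_5 = 5*1937 + 173 = 9858.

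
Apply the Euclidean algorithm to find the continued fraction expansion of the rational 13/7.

[1; 1, 6]

Run the Euclidean algorithm on 13 and 7; the successive quotients are the partial quotients a_0, a_1, ... (each step inverts the fractional part left over by the previous one):
  13 = 1*7 + 6, so a_0 = 1.
  7 = 1*6 + 1, so a_1 = 1.
  6 = 6*1 + 0, so a_2 = 6.
The remainder reaches 0 after 3 divisions, so the expansion has 3 partial quotients, read off in order.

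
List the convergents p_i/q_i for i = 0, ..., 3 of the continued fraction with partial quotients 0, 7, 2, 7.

0/1, 1/7, 2/15, 15/112

Using the convergent recurrence p_i = a_i*p_{i-1} + p_{i-2}, q_i = a_i*q_{i-1} + q_{i-2} with p_{-2}=0, p_{-1}=1, q_{-2}=1, q_{-1}=0:
  i=0: a_0=0, p_0 = 0*1 + 0 = 0, q_0 = 0*0 + 1 = 1.
  i=1: a_1=7, p_1 = 7*0 + 1 = 1, q_1 = 7*1 + 0 = 7.
  i=2: a_2=2, p_2 = 2*1 + 0 = 2, q_2 = 2*7 + 1 = 15.
  i=3: a_3=7, p_3 = 7*2 + 1 = 15, q_3 = 7*15 + 7 = 112.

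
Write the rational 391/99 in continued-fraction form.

[3; 1, 18, 1, 4]

Run the Euclidean algorithm on 391 and 99; the successive quotients are the partial quotients a_0, a_1, ... (each step inverts the fractional part left over by the previous one):
  391 = 3*99 + 94, so a_0 = 3.
  99 = 1*94 + 5, so a_1 = 1.
  94 = 18*5 + 4, so a_2 = 18.
  5 = 1*4 + 1, so a_3 = 1.
  4 = 4*1 + 0, so a_4 = 4.
The remainder reaches 0 after 5 divisions, so the expansion has 5 partial quotients, read off in order.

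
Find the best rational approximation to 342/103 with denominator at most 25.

83/25

Expand x = 342/103 as a continued fraction with the Euclidean algorithm:
  342 = 3*103 + 33, so a_0 = 3.
  103 = 3*33 + 4, so a_1 = 3.
  33 = 8*4 + 1, so a_2 = 8.
  4 = 4*1 + 0, so a_3 = 4.
so x = [3; 3, 8, 4].
Convergents (p_i = a_i*p_{i-1} + p_{i-2}, q_i = a_i*q_{i-1} + q_{i-2} with p_{-2}=0, p_{-1}=1, q_{-2}=1, q_{-1}=0), until the denominator exceeds 25:
  i=0: a_0=3, p_0 = 3*1 + 0 = 3, q_0 = 3*0 + 1 = 1.
  i=1: a_1=3, p_1 = 3*3 + 1 = 10, q_1 = 3*1 + 0 = 3.
  i=2: a_2=8, p_2 = 8*10 + 3 = 83, q_2 = 8*3 + 1 = 25.
  i=3: a_3=4, p_3 = 4*83 + 10 = 342, q_3 = 4*25 + 3 = 103.
q_3 = 103 > 25, so the last convergent with denominator <= 25 is p_2/q_2 = 83/25.
The closest fraction with denominator <= 25 is either p_2/q_2 or the intermediate fraction (k*p_2 + p_1)/(k*q_2 + q_1) with the largest k >= 1 whose denominator stays <= 25; these approach x as k grows, and every other convergent or intermediate fraction in range is farther away.
Largest k: floor((25 - q_1)/q_2) = floor((25 - 3)/25) = 0.
Since k = 0, no intermediate fraction beyond p_2/q_2 has denominator <= 25, so the convergent 83/25 is the closest (its error is |342*25 - 83*103|/(103*25) = 1/2575).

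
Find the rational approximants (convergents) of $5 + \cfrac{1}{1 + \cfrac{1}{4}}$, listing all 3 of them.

Using the convergent recurrence p_i = a_i*p_{i-1} + p_{i-2}, q_i = a_i*q_{i-1} + q_{i-2} with p_{-2}=0, p_{-1}=1, q_{-2}=1, q_{-1}=0:
  i=0: a_0=5, p_0 = 5*1 + 0 = 5, q_0 = 5*0 + 1 = 1.
  i=1: a_1=1, p_1 = 1*5 + 1 = 6, q_1 = 1*1 + 0 = 1.
  i=2: a_2=4, p_2 = 4*6 + 5 = 29, q_2 = 4*1 + 1 = 5.

5/1, 6/1, 29/5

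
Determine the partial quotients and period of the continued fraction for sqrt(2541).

[50; (2, 2, 4, 2, 2, 100)]

Write x_i = (sqrt(2541) + m_i)/d_i with (m_0, d_0) = (0, 1). a_0 = floor(sqrt(2541)) = 50, since 50^2 = 2500 <= 2541 < 2601 = 51^2.
Iterate m_{i+1} = d_i*a_i - m_i, d_{i+1} = (2541 - m_{i+1}^2)/d_i, a_{i+1} = floor((a_0 + m_{i+1})/d_{i+1}):
  m_1 = 1*50 - 0 = 50, d_1 = (2541 - 50^2)/1 = 41/1 = 41, a_1 = floor((50 + 50)/41) = 2.
  m_2 = 41*2 - 50 = 32, d_2 = (2541 - 32^2)/41 = 1517/41 = 37, a_2 = floor((50 + 32)/37) = 2.
  m_3 = 37*2 - 32 = 42, d_3 = (2541 - 42^2)/37 = 777/37 = 21, a_3 = floor((50 + 42)/21) = 4.
  m_4 = 21*4 - 42 = 42, d_4 = (2541 - 42^2)/21 = 777/21 = 37, a_4 = floor((50 + 42)/37) = 2.
  m_5 = 37*2 - 42 = 32, d_5 = (2541 - 32^2)/37 = 1517/37 = 41, a_5 = floor((50 + 32)/41) = 2.
  m_6 = 41*2 - 32 = 50, d_6 = (2541 - 50^2)/41 = 41/41 = 1, a_6 = floor((50 + 50)/1) = 100.
  m_7 = 1*100 - 50 = 50, d_7 = (2541 - 50^2)/1 = 41/1 = 41: (m_7, d_7) = (m_1, d_1) = (50, 41), so from here the quotients repeat a_1, ..., a_6; the period length is 6.
Hence the expansion of sqrt(2541) is a_0 = 50 followed by the repeating block 2, 2, 4, 2, 2, 100 (period 6).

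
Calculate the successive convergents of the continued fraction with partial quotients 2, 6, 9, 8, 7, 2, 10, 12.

Using the convergent recurrence p_i = a_i*p_{i-1} + p_{i-2}, q_i = a_i*q_{i-1} + q_{i-2} with p_{-2}=0, p_{-1}=1, q_{-2}=1, q_{-1}=0:
  i=0: a_0=2, p_0 = 2*1 + 0 = 2, q_0 = 2*0 + 1 = 1.
  i=1: a_1=6, p_1 = 6*2 + 1 = 13, q_1 = 6*1 + 0 = 6.
  i=2: a_2=9, p_2 = 9*13 + 2 = 119, q_2 = 9*6 + 1 = 55.
  i=3: a_3=8, p_3 = 8*119 + 13 = 965, q_3 = 8*55 + 6 = 446.
  i=4: a_4=7, p_4 = 7*965 + 119 = 6874, q_4 = 7*446 + 55 = 3177.
  i=5: a_5=2, p_5 = 2*6874 + 965 = 14713, q_5 = 2*3177 + 446 = 6800.
  i=6: a_6=10, p_6 = 10*14713 + 6874 = 154004, q_6 = 10*6800 + 3177 = 71177.
  i=7: a_7=12, p_7 = 12*154004 + 14713 = 1862761, q_7 = 12*71177 + 6800 = 860924.

2/1, 13/6, 119/55, 965/446, 6874/3177, 14713/6800, 154004/71177, 1862761/860924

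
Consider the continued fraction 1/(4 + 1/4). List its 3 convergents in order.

0/1, 1/4, 4/17

Using the convergent recurrence p_i = a_i*p_{i-1} + p_{i-2}, q_i = a_i*q_{i-1} + q_{i-2} with p_{-2}=0, p_{-1}=1, q_{-2}=1, q_{-1}=0:
  i=0: a_0=0, p_0 = 0*1 + 0 = 0, q_0 = 0*0 + 1 = 1.
  i=1: a_1=4, p_1 = 4*0 + 1 = 1, q_1 = 4*1 + 0 = 4.
  i=2: a_2=4, p_2 = 4*1 + 0 = 4, q_2 = 4*4 + 1 = 17.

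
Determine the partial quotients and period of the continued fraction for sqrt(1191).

[34; (1, 1, 22, 1, 1, 68)]

Write x_i = (sqrt(1191) + m_i)/d_i with (m_0, d_0) = (0, 1). a_0 = floor(sqrt(1191)) = 34, since 34^2 = 1156 <= 1191 < 1225 = 35^2.
Iterate m_{i+1} = d_i*a_i - m_i, d_{i+1} = (1191 - m_{i+1}^2)/d_i, a_{i+1} = floor((a_0 + m_{i+1})/d_{i+1}):
  m_1 = 1*34 - 0 = 34, d_1 = (1191 - 34^2)/1 = 35/1 = 35, a_1 = floor((34 + 34)/35) = 1.
  m_2 = 35*1 - 34 = 1, d_2 = (1191 - 1^2)/35 = 1190/35 = 34, a_2 = floor((34 + 1)/34) = 1.
  m_3 = 34*1 - 1 = 33, d_3 = (1191 - 33^2)/34 = 102/34 = 3, a_3 = floor((34 + 33)/3) = 22.
  m_4 = 3*22 - 33 = 33, d_4 = (1191 - 33^2)/3 = 102/3 = 34, a_4 = floor((34 + 33)/34) = 1.
  m_5 = 34*1 - 33 = 1, d_5 = (1191 - 1^2)/34 = 1190/34 = 35, a_5 = floor((34 + 1)/35) = 1.
  m_6 = 35*1 - 1 = 34, d_6 = (1191 - 34^2)/35 = 35/35 = 1, a_6 = floor((34 + 34)/1) = 68.
  m_7 = 1*68 - 34 = 34, d_7 = (1191 - 34^2)/1 = 35/1 = 35: (m_7, d_7) = (m_1, d_1) = (34, 35), so from here the quotients repeat a_1, ..., a_6; the period length is 6.
Hence the expansion of sqrt(1191) is a_0 = 34 followed by the repeating block 1, 1, 22, 1, 1, 68 (period 6).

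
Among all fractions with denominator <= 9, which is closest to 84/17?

Expand x = 84/17 as a continued fraction with the Euclidean algorithm:
  84 = 4*17 + 16, so a_0 = 4.
  17 = 1*16 + 1, so a_1 = 1.
  16 = 16*1 + 0, so a_2 = 16.
so x = [4; 1, 16].
Convergents (p_i = a_i*p_{i-1} + p_{i-2}, q_i = a_i*q_{i-1} + q_{i-2} with p_{-2}=0, p_{-1}=1, q_{-2}=1, q_{-1}=0), until the denominator exceeds 9:
  i=0: a_0=4, p_0 = 4*1 + 0 = 4, q_0 = 4*0 + 1 = 1.
  i=1: a_1=1, p_1 = 1*4 + 1 = 5, q_1 = 1*1 + 0 = 1.
  i=2: a_2=16, p_2 = 16*5 + 4 = 84, q_2 = 16*1 + 1 = 17.
q_2 = 17 > 9, so the last convergent with denominator <= 9 is p_1/q_1 = 5/1.
The closest fraction with denominator <= 9 is either p_1/q_1 or the intermediate fraction (k*p_1 + p_0)/(k*q_1 + q_0) with the largest k >= 1 whose denominator stays <= 9; these approach x as k grows, and every other convergent or intermediate fraction in range is farther away.
Largest k: floor((9 - q_0)/q_1) = floor((9 - 1)/1) = 8.
That gives (8*5 + 4)/(8*1 + 1) = 44/9.
Compare the errors: |x - 5/1| = |84*1 - 5*17|/(17*1) = 1/17, and |x - 44/9| = |84*9 - 44*17|/(17*9) = 8/153.
Cross-multiplying, 8*17 = 136 < 153 = 1*153, so 8/153 is smaller: the intermediate fraction 44/9 is closer to x than 5/1.

44/9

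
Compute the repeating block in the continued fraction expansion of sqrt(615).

Write x_i = (sqrt(615) + m_i)/d_i with (m_0, d_0) = (0, 1). a_0 = floor(sqrt(615)) = 24, since 24^2 = 576 <= 615 < 625 = 25^2.
Iterate m_{i+1} = d_i*a_i - m_i, d_{i+1} = (615 - m_{i+1}^2)/d_i, a_{i+1} = floor((a_0 + m_{i+1})/d_{i+1}):
  m_1 = 1*24 - 0 = 24, d_1 = (615 - 24^2)/1 = 39/1 = 39, a_1 = floor((24 + 24)/39) = 1.
  m_2 = 39*1 - 24 = 15, d_2 = (615 - 15^2)/39 = 390/39 = 10, a_2 = floor((24 + 15)/10) = 3.
  m_3 = 10*3 - 15 = 15, d_3 = (615 - 15^2)/10 = 390/10 = 39, a_3 = floor((24 + 15)/39) = 1.
  m_4 = 39*1 - 15 = 24, d_4 = (615 - 24^2)/39 = 39/39 = 1, a_4 = floor((24 + 24)/1) = 48.
  m_5 = 1*48 - 24 = 24, d_5 = (615 - 24^2)/1 = 39/1 = 39: (m_5, d_5) = (m_1, d_1) = (24, 39), so from here the quotients repeat a_1, ..., a_4; the period length is 4.
Hence the expansion of sqrt(615) is a_0 = 24 followed by the repeating block 1, 3, 1, 48 (period 4).

[24; (1, 3, 1, 48)]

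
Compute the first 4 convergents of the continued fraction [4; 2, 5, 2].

Using the convergent recurrence p_i = a_i*p_{i-1} + p_{i-2}, q_i = a_i*q_{i-1} + q_{i-2} with p_{-2}=0, p_{-1}=1, q_{-2}=1, q_{-1}=0:
  i=0: a_0=4, p_0 = 4*1 + 0 = 4, q_0 = 4*0 + 1 = 1.
  i=1: a_1=2, p_1 = 2*4 + 1 = 9, q_1 = 2*1 + 0 = 2.
  i=2: a_2=5, p_2 = 5*9 + 4 = 49, q_2 = 5*2 + 1 = 11.
  i=3: a_3=2, p_3 = 2*49 + 9 = 107, q_3 = 2*11 + 2 = 24.

4/1, 9/2, 49/11, 107/24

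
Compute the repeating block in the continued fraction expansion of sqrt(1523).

[39; (39, 78)]

Write x_i = (sqrt(1523) + m_i)/d_i with (m_0, d_0) = (0, 1). a_0 = floor(sqrt(1523)) = 39, since 39^2 = 1521 <= 1523 < 1600 = 40^2.
Iterate m_{i+1} = d_i*a_i - m_i, d_{i+1} = (1523 - m_{i+1}^2)/d_i, a_{i+1} = floor((a_0 + m_{i+1})/d_{i+1}):
  m_1 = 1*39 - 0 = 39, d_1 = (1523 - 39^2)/1 = 2/1 = 2, a_1 = floor((39 + 39)/2) = 39.
  m_2 = 2*39 - 39 = 39, d_2 = (1523 - 39^2)/2 = 2/2 = 1, a_2 = floor((39 + 39)/1) = 78.
  m_3 = 1*78 - 39 = 39, d_3 = (1523 - 39^2)/1 = 2/1 = 2: (m_3, d_3) = (m_1, d_1) = (39, 2), so from here the quotients repeat a_1, a_2; the period length is 2.
Hence the expansion of sqrt(1523) is a_0 = 39 followed by the repeating block 39, 78 (period 2).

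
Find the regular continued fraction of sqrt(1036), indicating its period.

Write x_i = (sqrt(1036) + m_i)/d_i with (m_0, d_0) = (0, 1). a_0 = floor(sqrt(1036)) = 32, since 32^2 = 1024 <= 1036 < 1089 = 33^2.
Iterate m_{i+1} = d_i*a_i - m_i, d_{i+1} = (1036 - m_{i+1}^2)/d_i, a_{i+1} = floor((a_0 + m_{i+1})/d_{i+1}):
  m_1 = 1*32 - 0 = 32, d_1 = (1036 - 32^2)/1 = 12/1 = 12, a_1 = floor((32 + 32)/12) = 5.
  m_2 = 12*5 - 32 = 28, d_2 = (1036 - 28^2)/12 = 252/12 = 21, a_2 = floor((32 + 28)/21) = 2.
  m_3 = 21*2 - 28 = 14, d_3 = (1036 - 14^2)/21 = 840/21 = 40, a_3 = floor((32 + 14)/40) = 1.
  m_4 = 40*1 - 14 = 26, d_4 = (1036 - 26^2)/40 = 360/40 = 9, a_4 = floor((32 + 26)/9) = 6.
  m_5 = 9*6 - 26 = 28, d_5 = (1036 - 28^2)/9 = 252/9 = 28, a_5 = floor((32 + 28)/28) = 2.
  m_6 = 28*2 - 28 = 28, d_6 = (1036 - 28^2)/28 = 252/28 = 9, a_6 = floor((32 + 28)/9) = 6.
  m_7 = 9*6 - 28 = 26, d_7 = (1036 - 26^2)/9 = 360/9 = 40, a_7 = floor((32 + 26)/40) = 1.
  m_8 = 40*1 - 26 = 14, d_8 = (1036 - 14^2)/40 = 840/40 = 21, a_8 = floor((32 + 14)/21) = 2.
  m_9 = 21*2 - 14 = 28, d_9 = (1036 - 28^2)/21 = 252/21 = 12, a_9 = floor((32 + 28)/12) = 5.
  m_10 = 12*5 - 28 = 32, d_10 = (1036 - 32^2)/12 = 12/12 = 1, a_10 = floor((32 + 32)/1) = 64.
  m_11 = 1*64 - 32 = 32, d_11 = (1036 - 32^2)/1 = 12/1 = 12: (m_11, d_11) = (m_1, d_1) = (32, 12), so from here the quotients repeat a_1, ..., a_10; the period length is 10.
Hence the expansion of sqrt(1036) is a_0 = 32 followed by the repeating block 5, 2, 1, 6, 2, 6, 1, 2, 5, 64 (period 10).

[32; (5, 2, 1, 6, 2, 6, 1, 2, 5, 64)]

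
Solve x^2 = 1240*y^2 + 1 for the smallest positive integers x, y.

(x, y) = (848719, 24102)

First expand sqrt(1240) as a continued fraction. With x_i = (sqrt(1240) + m_i)/d_i and (m_0, d_0) = (0, 1): a_0 = floor(sqrt(1240)) = 35, since 35^2 = 1225 <= 1240 < 1296 = 36^2.
Iterate m_{i+1} = d_i*a_i - m_i, d_{i+1} = (1240 - m_{i+1}^2)/d_i, a_{i+1} = floor((a_0 + m_{i+1})/d_{i+1}):
  m_1 = 1*35 - 0 = 35, d_1 = (1240 - 35^2)/1 = 15/1 = 15, a_1 = floor((35 + 35)/15) = 4.
  m_2 = 15*4 - 35 = 25, d_2 = (1240 - 25^2)/15 = 615/15 = 41, a_2 = floor((35 + 25)/41) = 1.
  m_3 = 41*1 - 25 = 16, d_3 = (1240 - 16^2)/41 = 984/41 = 24, a_3 = floor((35 + 16)/24) = 2.
  m_4 = 24*2 - 16 = 32, d_4 = (1240 - 32^2)/24 = 216/24 = 9, a_4 = floor((35 + 32)/9) = 7.
  m_5 = 9*7 - 32 = 31, d_5 = (1240 - 31^2)/9 = 279/9 = 31, a_5 = floor((35 + 31)/31) = 2.
  m_6 = 31*2 - 31 = 31, d_6 = (1240 - 31^2)/31 = 279/31 = 9, a_6 = floor((35 + 31)/9) = 7.
  m_7 = 9*7 - 31 = 32, d_7 = (1240 - 32^2)/9 = 216/9 = 24, a_7 = floor((35 + 32)/24) = 2.
  m_8 = 24*2 - 32 = 16, d_8 = (1240 - 16^2)/24 = 984/24 = 41, a_8 = floor((35 + 16)/41) = 1.
  m_9 = 41*1 - 16 = 25, d_9 = (1240 - 25^2)/41 = 615/41 = 15, a_9 = floor((35 + 25)/15) = 4.
  m_10 = 15*4 - 25 = 35, d_10 = (1240 - 35^2)/15 = 15/15 = 1, a_10 = floor((35 + 35)/1) = 70.
  m_11 = 1*70 - 35 = 35, d_11 = (1240 - 35^2)/1 = 15/1 = 15: (m_11, d_11) = (m_1, d_1) = (35, 15), so from here the quotients repeat a_1, ..., a_10; the period length is 10.
So sqrt(1240) = [35; (4, 1, 2, 7, 2, 7, 2, 1, 4, 70)] with period length k = 10.
k is even, so the fundamental solution of x^2 - 1240y^2 = 1 is (p_{k-1}, q_{k-1}) = (p_9, q_9); compute convergents through index 9.
Convergents (p_i = a_i*p_{i-1} + p_{i-2}, q_i = a_i*q_{i-1} + q_{i-2} with p_{-2}=0, p_{-1}=1, q_{-2}=1, q_{-1}=0):
  i=0: a_0=35, p_0 = 35*1 + 0 = 35, q_0 = 35*0 + 1 = 1.
  i=1: a_1=4, p_1 = 4*35 + 1 = 141, q_1 = 4*1 + 0 = 4.
  i=2: a_2=1, p_2 = 1*141 + 35 = 176, q_2 = 1*4 + 1 = 5.
  i=3: a_3=2, p_3 = 2*176 + 141 = 493, q_3 = 2*5 + 4 = 14.
  i=4: a_4=7, p_4 = 7*493 + 176 = 3627, q_4 = 7*14 + 5 = 103.
  i=5: a_5=2, p_5 = 2*3627 + 493 = 7747, q_5 = 2*103 + 14 = 220.
  i=6: a_6=7, p_6 = 7*7747 + 3627 = 57856, q_6 = 7*220 + 103 = 1643.
  i=7: a_7=2, p_7 = 2*57856 + 7747 = 123459, q_7 = 2*1643 + 220 = 3506.
  i=8: a_8=1, p_8 = 1*123459 + 57856 = 181315, q_8 = 1*3506 + 1643 = 5149.
  i=9: a_9=4, p_9 = 4*181315 + 123459 = 848719, q_9 = 4*5149 + 3506 = 24102.
Check: 848719^2 - 1240*24102^2 = 720323940961 - 720323940960 = 1, so (x, y) = (848719, 24102) solves the equation, and by the theorem it is the least positive solution.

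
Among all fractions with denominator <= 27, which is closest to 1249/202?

Expand x = 1249/202 as a continued fraction with the Euclidean algorithm:
  1249 = 6*202 + 37, so a_0 = 6.
  202 = 5*37 + 17, so a_1 = 5.
  37 = 2*17 + 3, so a_2 = 2.
  17 = 5*3 + 2, so a_3 = 5.
  3 = 1*2 + 1, so a_4 = 1.
  2 = 2*1 + 0, so a_5 = 2.
so x = [6; 5, 2, 5, 1, 2].
Convergents (p_i = a_i*p_{i-1} + p_{i-2}, q_i = a_i*q_{i-1} + q_{i-2} with p_{-2}=0, p_{-1}=1, q_{-2}=1, q_{-1}=0), until the denominator exceeds 27:
  i=0: a_0=6, p_0 = 6*1 + 0 = 6, q_0 = 6*0 + 1 = 1.
  i=1: a_1=5, p_1 = 5*6 + 1 = 31, q_1 = 5*1 + 0 = 5.
  i=2: a_2=2, p_2 = 2*31 + 6 = 68, q_2 = 2*5 + 1 = 11.
  i=3: a_3=5, p_3 = 5*68 + 31 = 371, q_3 = 5*11 + 5 = 60.
q_3 = 60 > 27, so the last convergent with denominator <= 27 is p_2/q_2 = 68/11.
The closest fraction with denominator <= 27 is either p_2/q_2 or the intermediate fraction (k*p_2 + p_1)/(k*q_2 + q_1) with the largest k >= 1 whose denominator stays <= 27; these approach x as k grows, and every other convergent or intermediate fraction in range is farther away.
Largest k: floor((27 - q_1)/q_2) = floor((27 - 5)/11) = 2.
That gives (2*68 + 31)/(2*11 + 5) = 167/27.
Compare the errors: |x - 68/11| = |1249*11 - 68*202|/(202*11) = 3/2222, and |x - 167/27| = |1249*27 - 167*202|/(202*27) = 11/5454.
Cross-multiplying, 3*5454 = 16362 < 24442 = 11*2222, so 3/2222 is smaller: the convergent 68/11 is closer to x than 167/27.

68/11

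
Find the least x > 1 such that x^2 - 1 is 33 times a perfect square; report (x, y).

(x, y) = (23, 4)

First expand sqrt(33) as a continued fraction. With x_i = (sqrt(33) + m_i)/d_i and (m_0, d_0) = (0, 1): a_0 = floor(sqrt(33)) = 5, since 5^2 = 25 <= 33 < 36 = 6^2.
Iterate m_{i+1} = d_i*a_i - m_i, d_{i+1} = (33 - m_{i+1}^2)/d_i, a_{i+1} = floor((a_0 + m_{i+1})/d_{i+1}):
  m_1 = 1*5 - 0 = 5, d_1 = (33 - 5^2)/1 = 8/1 = 8, a_1 = floor((5 + 5)/8) = 1.
  m_2 = 8*1 - 5 = 3, d_2 = (33 - 3^2)/8 = 24/8 = 3, a_2 = floor((5 + 3)/3) = 2.
  m_3 = 3*2 - 3 = 3, d_3 = (33 - 3^2)/3 = 24/3 = 8, a_3 = floor((5 + 3)/8) = 1.
  m_4 = 8*1 - 3 = 5, d_4 = (33 - 5^2)/8 = 8/8 = 1, a_4 = floor((5 + 5)/1) = 10.
  m_5 = 1*10 - 5 = 5, d_5 = (33 - 5^2)/1 = 8/1 = 8: (m_5, d_5) = (m_1, d_1) = (5, 8), so from here the quotients repeat a_1, ..., a_4; the period length is 4.
So sqrt(33) = [5; (1, 2, 1, 10)] with period length k = 4.
k is even, so the fundamental solution of x^2 - 33y^2 = 1 is (p_{k-1}, q_{k-1}) = (p_3, q_3); compute convergents through index 3.
Convergents (p_i = a_i*p_{i-1} + p_{i-2}, q_i = a_i*q_{i-1} + q_{i-2} with p_{-2}=0, p_{-1}=1, q_{-2}=1, q_{-1}=0):
  i=0: a_0=5, p_0 = 5*1 + 0 = 5, q_0 = 5*0 + 1 = 1.
  i=1: a_1=1, p_1 = 1*5 + 1 = 6, q_1 = 1*1 + 0 = 1.
  i=2: a_2=2, p_2 = 2*6 + 5 = 17, q_2 = 2*1 + 1 = 3.
  i=3: a_3=1, p_3 = 1*17 + 6 = 23, q_3 = 1*3 + 1 = 4.
Check: 23^2 - 33*4^2 = 529 - 528 = 1, so (x, y) = (23, 4) solves the equation, and by the theorem it is the least positive solution.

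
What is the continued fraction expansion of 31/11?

Run the Euclidean algorithm on 31 and 11; the successive quotients are the partial quotients a_0, a_1, ... (each step inverts the fractional part left over by the previous one):
  31 = 2*11 + 9, so a_0 = 2.
  11 = 1*9 + 2, so a_1 = 1.
  9 = 4*2 + 1, so a_2 = 4.
  2 = 2*1 + 0, so a_3 = 2.
The remainder reaches 0 after 4 divisions, so the expansion has 4 partial quotients, read off in order.

[2; 1, 4, 2]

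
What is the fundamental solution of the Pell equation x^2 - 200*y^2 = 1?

(x, y) = (99, 7)

First expand sqrt(200) as a continued fraction. With x_i = (sqrt(200) + m_i)/d_i and (m_0, d_0) = (0, 1): a_0 = floor(sqrt(200)) = 14, since 14^2 = 196 <= 200 < 225 = 15^2.
Iterate m_{i+1} = d_i*a_i - m_i, d_{i+1} = (200 - m_{i+1}^2)/d_i, a_{i+1} = floor((a_0 + m_{i+1})/d_{i+1}):
  m_1 = 1*14 - 0 = 14, d_1 = (200 - 14^2)/1 = 4/1 = 4, a_1 = floor((14 + 14)/4) = 7.
  m_2 = 4*7 - 14 = 14, d_2 = (200 - 14^2)/4 = 4/4 = 1, a_2 = floor((14 + 14)/1) = 28.
  m_3 = 1*28 - 14 = 14, d_3 = (200 - 14^2)/1 = 4/1 = 4: (m_3, d_3) = (m_1, d_1) = (14, 4), so from here the quotients repeat a_1, a_2; the period length is 2.
So sqrt(200) = [14; (7, 28)] with period length k = 2.
k is even, so the fundamental solution of x^2 - 200y^2 = 1 is (p_{k-1}, q_{k-1}) = (p_1, q_1); compute convergents through index 1.
Convergents (p_i = a_i*p_{i-1} + p_{i-2}, q_i = a_i*q_{i-1} + q_{i-2} with p_{-2}=0, p_{-1}=1, q_{-2}=1, q_{-1}=0):
  i=0: a_0=14, p_0 = 14*1 + 0 = 14, q_0 = 14*0 + 1 = 1.
  i=1: a_1=7, p_1 = 7*14 + 1 = 99, q_1 = 7*1 + 0 = 7.
Check: 99^2 - 200*7^2 = 9801 - 9800 = 1, so (x, y) = (99, 7) solves the equation, and by the theorem it is the least positive solution.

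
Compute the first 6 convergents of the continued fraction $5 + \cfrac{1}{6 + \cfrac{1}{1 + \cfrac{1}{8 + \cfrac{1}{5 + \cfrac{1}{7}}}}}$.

5/1, 31/6, 36/7, 319/62, 1631/317, 11736/2281

Using the convergent recurrence p_i = a_i*p_{i-1} + p_{i-2}, q_i = a_i*q_{i-1} + q_{i-2} with p_{-2}=0, p_{-1}=1, q_{-2}=1, q_{-1}=0:
  i=0: a_0=5, p_0 = 5*1 + 0 = 5, q_0 = 5*0 + 1 = 1.
  i=1: a_1=6, p_1 = 6*5 + 1 = 31, q_1 = 6*1 + 0 = 6.
  i=2: a_2=1, p_2 = 1*31 + 5 = 36, q_2 = 1*6 + 1 = 7.
  i=3: a_3=8, p_3 = 8*36 + 31 = 319, q_3 = 8*7 + 6 = 62.
  i=4: a_4=5, p_4 = 5*319 + 36 = 1631, q_4 = 5*62 + 7 = 317.
  i=5: a_5=7, p_5 = 7*1631 + 319 = 11736, q_5 = 7*317 + 62 = 2281.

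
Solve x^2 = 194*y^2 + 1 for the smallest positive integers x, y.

First expand sqrt(194) as a continued fraction. With x_i = (sqrt(194) + m_i)/d_i and (m_0, d_0) = (0, 1): a_0 = floor(sqrt(194)) = 13, since 13^2 = 169 <= 194 < 196 = 14^2.
Iterate m_{i+1} = d_i*a_i - m_i, d_{i+1} = (194 - m_{i+1}^2)/d_i, a_{i+1} = floor((a_0 + m_{i+1})/d_{i+1}):
  m_1 = 1*13 - 0 = 13, d_1 = (194 - 13^2)/1 = 25/1 = 25, a_1 = floor((13 + 13)/25) = 1.
  m_2 = 25*1 - 13 = 12, d_2 = (194 - 12^2)/25 = 50/25 = 2, a_2 = floor((13 + 12)/2) = 12.
  m_3 = 2*12 - 12 = 12, d_3 = (194 - 12^2)/2 = 50/2 = 25, a_3 = floor((13 + 12)/25) = 1.
  m_4 = 25*1 - 12 = 13, d_4 = (194 - 13^2)/25 = 25/25 = 1, a_4 = floor((13 + 13)/1) = 26.
  m_5 = 1*26 - 13 = 13, d_5 = (194 - 13^2)/1 = 25/1 = 25: (m_5, d_5) = (m_1, d_1) = (13, 25), so from here the quotients repeat a_1, ..., a_4; the period length is 4.
So sqrt(194) = [13; (1, 12, 1, 26)] with period length k = 4.
k is even, so the fundamental solution of x^2 - 194y^2 = 1 is (p_{k-1}, q_{k-1}) = (p_3, q_3); compute convergents through index 3.
Convergents (p_i = a_i*p_{i-1} + p_{i-2}, q_i = a_i*q_{i-1} + q_{i-2} with p_{-2}=0, p_{-1}=1, q_{-2}=1, q_{-1}=0):
  i=0: a_0=13, p_0 = 13*1 + 0 = 13, q_0 = 13*0 + 1 = 1.
  i=1: a_1=1, p_1 = 1*13 + 1 = 14, q_1 = 1*1 + 0 = 1.
  i=2: a_2=12, p_2 = 12*14 + 13 = 181, q_2 = 12*1 + 1 = 13.
  i=3: a_3=1, p_3 = 1*181 + 14 = 195, q_3 = 1*13 + 1 = 14.
Check: 195^2 - 194*14^2 = 38025 - 38024 = 1, so (x, y) = (195, 14) solves the equation, and by the theorem it is the least positive solution.

(x, y) = (195, 14)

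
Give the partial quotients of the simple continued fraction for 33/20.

Run the Euclidean algorithm on 33 and 20; the successive quotients are the partial quotients a_0, a_1, ... (each step inverts the fractional part left over by the previous one):
  33 = 1*20 + 13, so a_0 = 1.
  20 = 1*13 + 7, so a_1 = 1.
  13 = 1*7 + 6, so a_2 = 1.
  7 = 1*6 + 1, so a_3 = 1.
  6 = 6*1 + 0, so a_4 = 6.
The remainder reaches 0 after 5 divisions, so the expansion has 5 partial quotients, read off in order.

[1; 1, 1, 1, 6]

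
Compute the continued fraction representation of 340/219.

[1; 1, 1, 4, 3, 1, 5]

Run the Euclidean algorithm on 340 and 219; the successive quotients are the partial quotients a_0, a_1, ... (each step inverts the fractional part left over by the previous one):
  340 = 1*219 + 121, so a_0 = 1.
  219 = 1*121 + 98, so a_1 = 1.
  121 = 1*98 + 23, so a_2 = 1.
  98 = 4*23 + 6, so a_3 = 4.
  23 = 3*6 + 5, so a_4 = 3.
  6 = 1*5 + 1, so a_5 = 1.
  5 = 5*1 + 0, so a_6 = 5.
The remainder reaches 0 after 7 divisions, so the expansion has 7 partial quotients, read off in order.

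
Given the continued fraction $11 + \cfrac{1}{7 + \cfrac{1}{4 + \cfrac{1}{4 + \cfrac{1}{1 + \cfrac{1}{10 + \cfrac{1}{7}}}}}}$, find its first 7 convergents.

Using the convergent recurrence p_i = a_i*p_{i-1} + p_{i-2}, q_i = a_i*q_{i-1} + q_{i-2} with p_{-2}=0, p_{-1}=1, q_{-2}=1, q_{-1}=0:
  i=0: a_0=11, p_0 = 11*1 + 0 = 11, q_0 = 11*0 + 1 = 1.
  i=1: a_1=7, p_1 = 7*11 + 1 = 78, q_1 = 7*1 + 0 = 7.
  i=2: a_2=4, p_2 = 4*78 + 11 = 323, q_2 = 4*7 + 1 = 29.
  i=3: a_3=4, p_3 = 4*323 + 78 = 1370, q_3 = 4*29 + 7 = 123.
  i=4: a_4=1, p_4 = 1*1370 + 323 = 1693, q_4 = 1*123 + 29 = 152.
  i=5: a_5=10, p_5 = 10*1693 + 1370 = 18300, q_5 = 10*152 + 123 = 1643.
  i=6: a_6=7, p_6 = 7*18300 + 1693 = 129793, q_6 = 7*1643 + 152 = 11653.

11/1, 78/7, 323/29, 1370/123, 1693/152, 18300/1643, 129793/11653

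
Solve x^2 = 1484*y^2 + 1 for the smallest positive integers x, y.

First expand sqrt(1484) as a continued fraction. With x_i = (sqrt(1484) + m_i)/d_i and (m_0, d_0) = (0, 1): a_0 = floor(sqrt(1484)) = 38, since 38^2 = 1444 <= 1484 < 1521 = 39^2.
Iterate m_{i+1} = d_i*a_i - m_i, d_{i+1} = (1484 - m_{i+1}^2)/d_i, a_{i+1} = floor((a_0 + m_{i+1})/d_{i+1}):
  m_1 = 1*38 - 0 = 38, d_1 = (1484 - 38^2)/1 = 40/1 = 40, a_1 = floor((38 + 38)/40) = 1.
  m_2 = 40*1 - 38 = 2, d_2 = (1484 - 2^2)/40 = 1480/40 = 37, a_2 = floor((38 + 2)/37) = 1.
  m_3 = 37*1 - 2 = 35, d_3 = (1484 - 35^2)/37 = 259/37 = 7, a_3 = floor((38 + 35)/7) = 10.
  m_4 = 7*10 - 35 = 35, d_4 = (1484 - 35^2)/7 = 259/7 = 37, a_4 = floor((38 + 35)/37) = 1.
  m_5 = 37*1 - 35 = 2, d_5 = (1484 - 2^2)/37 = 1480/37 = 40, a_5 = floor((38 + 2)/40) = 1.
  m_6 = 40*1 - 2 = 38, d_6 = (1484 - 38^2)/40 = 40/40 = 1, a_6 = floor((38 + 38)/1) = 76.
  m_7 = 1*76 - 38 = 38, d_7 = (1484 - 38^2)/1 = 40/1 = 40: (m_7, d_7) = (m_1, d_1) = (38, 40), so from here the quotients repeat a_1, ..., a_6; the period length is 6.
So sqrt(1484) = [38; (1, 1, 10, 1, 1, 76)] with period length k = 6.
k is even, so the fundamental solution of x^2 - 1484y^2 = 1 is (p_{k-1}, q_{k-1}) = (p_5, q_5); compute convergents through index 5.
Convergents (p_i = a_i*p_{i-1} + p_{i-2}, q_i = a_i*q_{i-1} + q_{i-2} with p_{-2}=0, p_{-1}=1, q_{-2}=1, q_{-1}=0):
  i=0: a_0=38, p_0 = 38*1 + 0 = 38, q_0 = 38*0 + 1 = 1.
  i=1: a_1=1, p_1 = 1*38 + 1 = 39, q_1 = 1*1 + 0 = 1.
  i=2: a_2=1, p_2 = 1*39 + 38 = 77, q_2 = 1*1 + 1 = 2.
  i=3: a_3=10, p_3 = 10*77 + 39 = 809, q_3 = 10*2 + 1 = 21.
  i=4: a_4=1, p_4 = 1*809 + 77 = 886, q_4 = 1*21 + 2 = 23.
  i=5: a_5=1, p_5 = 1*886 + 809 = 1695, q_5 = 1*23 + 21 = 44.
Check: 1695^2 - 1484*44^2 = 2873025 - 2873024 = 1, so (x, y) = (1695, 44) solves the equation, and by the theorem it is the least positive solution.

(x, y) = (1695, 44)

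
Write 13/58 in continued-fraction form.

Run the Euclidean algorithm on 13 and 58; the successive quotients are the partial quotients a_0, a_1, ... (each step inverts the fractional part left over by the previous one):
  13 = 0*58 + 13, so a_0 = 0.
  58 = 4*13 + 6, so a_1 = 4.
  13 = 2*6 + 1, so a_2 = 2.
  6 = 6*1 + 0, so a_3 = 6.
The remainder reaches 0 after 4 divisions, so the expansion has 4 partial quotients, read off in order.

[0; 4, 2, 6]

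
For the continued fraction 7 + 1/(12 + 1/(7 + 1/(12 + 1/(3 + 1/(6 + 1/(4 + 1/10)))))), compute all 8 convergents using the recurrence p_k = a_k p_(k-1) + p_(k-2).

Using the convergent recurrence p_i = a_i*p_{i-1} + p_{i-2}, q_i = a_i*q_{i-1} + q_{i-2} with p_{-2}=0, p_{-1}=1, q_{-2}=1, q_{-1}=0:
  i=0: a_0=7, p_0 = 7*1 + 0 = 7, q_0 = 7*0 + 1 = 1.
  i=1: a_1=12, p_1 = 12*7 + 1 = 85, q_1 = 12*1 + 0 = 12.
  i=2: a_2=7, p_2 = 7*85 + 7 = 602, q_2 = 7*12 + 1 = 85.
  i=3: a_3=12, p_3 = 12*602 + 85 = 7309, q_3 = 12*85 + 12 = 1032.
  i=4: a_4=3, p_4 = 3*7309 + 602 = 22529, q_4 = 3*1032 + 85 = 3181.
  i=5: a_5=6, p_5 = 6*22529 + 7309 = 142483, q_5 = 6*3181 + 1032 = 20118.
  i=6: a_6=4, p_6 = 4*142483 + 22529 = 592461, q_6 = 4*20118 + 3181 = 83653.
  i=7: a_7=10, p_7 = 10*592461 + 142483 = 6067093, q_7 = 10*83653 + 20118 = 856648.

7/1, 85/12, 602/85, 7309/1032, 22529/3181, 142483/20118, 592461/83653, 6067093/856648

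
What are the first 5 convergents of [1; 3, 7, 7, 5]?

Using the convergent recurrence p_i = a_i*p_{i-1} + p_{i-2}, q_i = a_i*q_{i-1} + q_{i-2} with p_{-2}=0, p_{-1}=1, q_{-2}=1, q_{-1}=0:
  i=0: a_0=1, p_0 = 1*1 + 0 = 1, q_0 = 1*0 + 1 = 1.
  i=1: a_1=3, p_1 = 3*1 + 1 = 4, q_1 = 3*1 + 0 = 3.
  i=2: a_2=7, p_2 = 7*4 + 1 = 29, q_2 = 7*3 + 1 = 22.
  i=3: a_3=7, p_3 = 7*29 + 4 = 207, q_3 = 7*22 + 3 = 157.
  i=4: a_4=5, p_4 = 5*207 + 29 = 1064, q_4 = 5*157 + 22 = 807.

1/1, 4/3, 29/22, 207/157, 1064/807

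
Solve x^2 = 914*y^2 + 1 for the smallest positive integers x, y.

(x, y) = (62563299, 2069410)

First expand sqrt(914) as a continued fraction. With x_i = (sqrt(914) + m_i)/d_i and (m_0, d_0) = (0, 1): a_0 = floor(sqrt(914)) = 30, since 30^2 = 900 <= 914 < 961 = 31^2.
Iterate m_{i+1} = d_i*a_i - m_i, d_{i+1} = (914 - m_{i+1}^2)/d_i, a_{i+1} = floor((a_0 + m_{i+1})/d_{i+1}):
  m_1 = 1*30 - 0 = 30, d_1 = (914 - 30^2)/1 = 14/1 = 14, a_1 = floor((30 + 30)/14) = 4.
  m_2 = 14*4 - 30 = 26, d_2 = (914 - 26^2)/14 = 238/14 = 17, a_2 = floor((30 + 26)/17) = 3.
  m_3 = 17*3 - 26 = 25, d_3 = (914 - 25^2)/17 = 289/17 = 17, a_3 = floor((30 + 25)/17) = 3.
  m_4 = 17*3 - 25 = 26, d_4 = (914 - 26^2)/17 = 238/17 = 14, a_4 = floor((30 + 26)/14) = 4.
  m_5 = 14*4 - 26 = 30, d_5 = (914 - 30^2)/14 = 14/14 = 1, a_5 = floor((30 + 30)/1) = 60.
  m_6 = 1*60 - 30 = 30, d_6 = (914 - 30^2)/1 = 14/1 = 14: (m_6, d_6) = (m_1, d_1) = (30, 14), so from here the quotients repeat a_1, ..., a_5; the period length is 5.
So sqrt(914) = [30; (4, 3, 3, 4, 60)] with period length k = 5.
k is odd, so (p_{k-1}, q_{k-1}) only solves x^2 - 914y^2 = -1 and the fundamental solution of x^2 - 914y^2 = 1 is (p_{2k-1}, q_{2k-1}) = (p_9, q_9); compute convergents through index 9, running through the period twice.
Convergents (p_i = a_i*p_{i-1} + p_{i-2}, q_i = a_i*q_{i-1} + q_{i-2} with p_{-2}=0, p_{-1}=1, q_{-2}=1, q_{-1}=0):
  i=0: a_0=30, p_0 = 30*1 + 0 = 30, q_0 = 30*0 + 1 = 1.
  i=1: a_1=4, p_1 = 4*30 + 1 = 121, q_1 = 4*1 + 0 = 4.
  i=2: a_2=3, p_2 = 3*121 + 30 = 393, q_2 = 3*4 + 1 = 13.
  i=3: a_3=3, p_3 = 3*393 + 121 = 1300, q_3 = 3*13 + 4 = 43.
  i=4: a_4=4, p_4 = 4*1300 + 393 = 5593, q_4 = 4*43 + 13 = 185.
  i=5: a_5=60, p_5 = 60*5593 + 1300 = 336880, q_5 = 60*185 + 43 = 11143.
  i=6: a_6=4, p_6 = 4*336880 + 5593 = 1353113, q_6 = 4*11143 + 185 = 44757.
  i=7: a_7=3, p_7 = 3*1353113 + 336880 = 4396219, q_7 = 3*44757 + 11143 = 145414.
  i=8: a_8=3, p_8 = 3*4396219 + 1353113 = 14541770, q_8 = 3*145414 + 44757 = 480999.
  i=9: a_9=4, p_9 = 4*14541770 + 4396219 = 62563299, q_9 = 4*480999 + 145414 = 2069410.
Indeed p_4^2 - 914*q_4^2 = 31281649 - 31281650 = -1, not +1.
Check: 62563299^2 - 914*2069410^2 = 3914166381763401 - 3914166381763400 = 1, so (x, y) = (62563299, 2069410) solves the equation, and by the theorem it is the least positive solution.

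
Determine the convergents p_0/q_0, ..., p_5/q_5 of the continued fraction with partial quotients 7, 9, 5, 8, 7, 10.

7/1, 64/9, 327/46, 2680/377, 19087/2685, 193550/27227

Using the convergent recurrence p_i = a_i*p_{i-1} + p_{i-2}, q_i = a_i*q_{i-1} + q_{i-2} with p_{-2}=0, p_{-1}=1, q_{-2}=1, q_{-1}=0:
  i=0: a_0=7, p_0 = 7*1 + 0 = 7, q_0 = 7*0 + 1 = 1.
  i=1: a_1=9, p_1 = 9*7 + 1 = 64, q_1 = 9*1 + 0 = 9.
  i=2: a_2=5, p_2 = 5*64 + 7 = 327, q_2 = 5*9 + 1 = 46.
  i=3: a_3=8, p_3 = 8*327 + 64 = 2680, q_3 = 8*46 + 9 = 377.
  i=4: a_4=7, p_4 = 7*2680 + 327 = 19087, q_4 = 7*377 + 46 = 2685.
  i=5: a_5=10, p_5 = 10*19087 + 2680 = 193550, q_5 = 10*2685 + 377 = 27227.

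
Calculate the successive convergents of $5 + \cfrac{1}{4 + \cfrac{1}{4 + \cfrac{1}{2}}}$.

5/1, 21/4, 89/17, 199/38

Using the convergent recurrence p_i = a_i*p_{i-1} + p_{i-2}, q_i = a_i*q_{i-1} + q_{i-2} with p_{-2}=0, p_{-1}=1, q_{-2}=1, q_{-1}=0:
  i=0: a_0=5, p_0 = 5*1 + 0 = 5, q_0 = 5*0 + 1 = 1.
  i=1: a_1=4, p_1 = 4*5 + 1 = 21, q_1 = 4*1 + 0 = 4.
  i=2: a_2=4, p_2 = 4*21 + 5 = 89, q_2 = 4*4 + 1 = 17.
  i=3: a_3=2, p_3 = 2*89 + 21 = 199, q_3 = 2*17 + 4 = 38.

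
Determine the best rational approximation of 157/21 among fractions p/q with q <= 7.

15/2

Expand x = 157/21 as a continued fraction with the Euclidean algorithm:
  157 = 7*21 + 10, so a_0 = 7.
  21 = 2*10 + 1, so a_1 = 2.
  10 = 10*1 + 0, so a_2 = 10.
so x = [7; 2, 10].
Convergents (p_i = a_i*p_{i-1} + p_{i-2}, q_i = a_i*q_{i-1} + q_{i-2} with p_{-2}=0, p_{-1}=1, q_{-2}=1, q_{-1}=0), until the denominator exceeds 7:
  i=0: a_0=7, p_0 = 7*1 + 0 = 7, q_0 = 7*0 + 1 = 1.
  i=1: a_1=2, p_1 = 2*7 + 1 = 15, q_1 = 2*1 + 0 = 2.
  i=2: a_2=10, p_2 = 10*15 + 7 = 157, q_2 = 10*2 + 1 = 21.
q_2 = 21 > 7, so the last convergent with denominator <= 7 is p_1/q_1 = 15/2.
The closest fraction with denominator <= 7 is either p_1/q_1 or the intermediate fraction (k*p_1 + p_0)/(k*q_1 + q_0) with the largest k >= 1 whose denominator stays <= 7; these approach x as k grows, and every other convergent or intermediate fraction in range is farther away.
Largest k: floor((7 - q_0)/q_1) = floor((7 - 1)/2) = 3.
That gives (3*15 + 7)/(3*2 + 1) = 52/7.
Compare the errors: |x - 15/2| = |157*2 - 15*21|/(21*2) = 1/42, and |x - 52/7| = |157*7 - 52*21|/(21*7) = 7/147.
Cross-multiplying, 1*147 = 147 < 294 = 7*42, so 1/42 is smaller: the convergent 15/2 is closer to x than 52/7.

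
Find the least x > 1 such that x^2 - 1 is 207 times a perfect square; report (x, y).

First expand sqrt(207) as a continued fraction. With x_i = (sqrt(207) + m_i)/d_i and (m_0, d_0) = (0, 1): a_0 = floor(sqrt(207)) = 14, since 14^2 = 196 <= 207 < 225 = 15^2.
Iterate m_{i+1} = d_i*a_i - m_i, d_{i+1} = (207 - m_{i+1}^2)/d_i, a_{i+1} = floor((a_0 + m_{i+1})/d_{i+1}):
  m_1 = 1*14 - 0 = 14, d_1 = (207 - 14^2)/1 = 11/1 = 11, a_1 = floor((14 + 14)/11) = 2.
  m_2 = 11*2 - 14 = 8, d_2 = (207 - 8^2)/11 = 143/11 = 13, a_2 = floor((14 + 8)/13) = 1.
  m_3 = 13*1 - 8 = 5, d_3 = (207 - 5^2)/13 = 182/13 = 14, a_3 = floor((14 + 5)/14) = 1.
  m_4 = 14*1 - 5 = 9, d_4 = (207 - 9^2)/14 = 126/14 = 9, a_4 = floor((14 + 9)/9) = 2.
  m_5 = 9*2 - 9 = 9, d_5 = (207 - 9^2)/9 = 126/9 = 14, a_5 = floor((14 + 9)/14) = 1.
  m_6 = 14*1 - 9 = 5, d_6 = (207 - 5^2)/14 = 182/14 = 13, a_6 = floor((14 + 5)/13) = 1.
  m_7 = 13*1 - 5 = 8, d_7 = (207 - 8^2)/13 = 143/13 = 11, a_7 = floor((14 + 8)/11) = 2.
  m_8 = 11*2 - 8 = 14, d_8 = (207 - 14^2)/11 = 11/11 = 1, a_8 = floor((14 + 14)/1) = 28.
  m_9 = 1*28 - 14 = 14, d_9 = (207 - 14^2)/1 = 11/1 = 11: (m_9, d_9) = (m_1, d_1) = (14, 11), so from here the quotients repeat a_1, ..., a_8; the period length is 8.
So sqrt(207) = [14; (2, 1, 1, 2, 1, 1, 2, 28)] with period length k = 8.
k is even, so the fundamental solution of x^2 - 207y^2 = 1 is (p_{k-1}, q_{k-1}) = (p_7, q_7); compute convergents through index 7.
Convergents (p_i = a_i*p_{i-1} + p_{i-2}, q_i = a_i*q_{i-1} + q_{i-2} with p_{-2}=0, p_{-1}=1, q_{-2}=1, q_{-1}=0):
  i=0: a_0=14, p_0 = 14*1 + 0 = 14, q_0 = 14*0 + 1 = 1.
  i=1: a_1=2, p_1 = 2*14 + 1 = 29, q_1 = 2*1 + 0 = 2.
  i=2: a_2=1, p_2 = 1*29 + 14 = 43, q_2 = 1*2 + 1 = 3.
  i=3: a_3=1, p_3 = 1*43 + 29 = 72, q_3 = 1*3 + 2 = 5.
  i=4: a_4=2, p_4 = 2*72 + 43 = 187, q_4 = 2*5 + 3 = 13.
  i=5: a_5=1, p_5 = 1*187 + 72 = 259, q_5 = 1*13 + 5 = 18.
  i=6: a_6=1, p_6 = 1*259 + 187 = 446, q_6 = 1*18 + 13 = 31.
  i=7: a_7=2, p_7 = 2*446 + 259 = 1151, q_7 = 2*31 + 18 = 80.
Check: 1151^2 - 207*80^2 = 1324801 - 1324800 = 1, so (x, y) = (1151, 80) solves the equation, and by the theorem it is the least positive solution.

(x, y) = (1151, 80)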